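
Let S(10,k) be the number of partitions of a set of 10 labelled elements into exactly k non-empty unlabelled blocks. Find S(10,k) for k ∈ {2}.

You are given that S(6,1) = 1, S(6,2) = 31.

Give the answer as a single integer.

row 7: T[7][1]=1·1+0=1  T[7][2]=2·31+1=63
row 8: T[8][1]=1·1+0=1  T[8][2]=2·63+1=127
row 9: T[9][1]=1·1+0=1  T[9][2]=2·127+1=255
row 10: T[10][2]=2·255+1=511
Read S(10,2) = 511.

511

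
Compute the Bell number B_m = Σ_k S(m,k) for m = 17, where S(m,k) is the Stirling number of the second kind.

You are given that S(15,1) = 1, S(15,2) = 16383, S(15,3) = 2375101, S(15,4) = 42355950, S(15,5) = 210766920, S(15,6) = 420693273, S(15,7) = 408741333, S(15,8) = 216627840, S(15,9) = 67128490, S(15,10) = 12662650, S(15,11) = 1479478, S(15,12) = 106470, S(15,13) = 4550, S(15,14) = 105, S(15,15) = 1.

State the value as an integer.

@16  (16,1):1·1+0→1, (16,2):16383·2+1→32767, (16,3):2375101·3+16383→7141686, (16,4):42355950·4+2375101→171798901, (16,5):210766920·5+42355950→1096190550, (16,6):420693273·6+210766920→2734926558, (16,7):408741333·7+420693273→3281882604, (16,8):216627840·8+408741333→2141764053, (16,9):67128490·9+216627840→820784250, (16,10):12662650·10+67128490→193754990, (16,11):1479478·11+12662650→28936908, (16,12):106470·12+1479478→2757118, (16,13):4550·13+106470→165620, (16,14):105·14+4550→6020, (16,15):1·15+105→120, (16,16):0·16+1→1
@17  (17,1):1·1+0→1, (17,2):32767·2+1→65535, (17,3):7141686·3+32767→21457825, (17,4):171798901·4+7141686→694337290, (17,5):1096190550·5+171798901→5652751651, (17,6):2734926558·6+1096190550→17505749898, (17,7):3281882604·7+2734926558→25708104786, (17,8):2141764053·8+3281882604→20415995028, (17,9):820784250·9+2141764053→9528822303, (17,10):193754990·10+820784250→2758334150, (17,11):28936908·11+193754990→512060978, (17,12):2757118·12+28936908→62022324, (17,13):165620·13+2757118→4910178, (17,14):6020·14+165620→249900, (17,15):120·15+6020→7820, (17,16):1·16+120→136, (17,17):0·17+1→1
B_17 = ΣS(17,k) = 1+65535+21457825+694337290+5652751651+17505749898+25708104786+20415995028+9528822303+2758334150+512060978+62022324+4910178+249900+7820+136+1 = 82864869804

82864869804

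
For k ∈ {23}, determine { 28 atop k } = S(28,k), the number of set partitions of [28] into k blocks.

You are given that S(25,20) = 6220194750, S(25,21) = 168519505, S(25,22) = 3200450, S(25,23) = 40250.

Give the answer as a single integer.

row 26: T[26][21]=21·168519505+6220194750=9759104355  T[26][22]=22·3200450+168519505=238929405  T[26][23]=23·40250+3200450=4126200
row 27: T[27][22]=22·238929405+9759104355=15015551265  T[27][23]=23·4126200+238929405=333832005
row 28: T[28][23]=23·333832005+15015551265=22693687380
Read S(28,23) = 22693687380.

22693687380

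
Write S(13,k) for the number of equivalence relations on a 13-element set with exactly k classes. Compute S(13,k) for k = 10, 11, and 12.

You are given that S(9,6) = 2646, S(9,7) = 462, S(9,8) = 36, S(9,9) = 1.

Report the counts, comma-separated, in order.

39325, 2431, 78

r10: T_10,7=7×462+2646=5880; T_10,8=8×36+462=750; T_10,9=9×1+36=45; T_10,10=10×0+1=1
r11: T_11,8=8×750+5880=11880; T_11,9=9×45+750=1155; T_11,10=10×1+45=55; T_11,11=11×0+1=1
r12: T_12,9=9×1155+11880=22275; T_12,10=10×55+1155=1705; T_12,11=11×1+55=66; T_12,12=12×0+1=1
r13: T_13,10=10×1705+22275=39325; T_13,11=11×66+1705=2431; T_13,12=12×1+66=78
Read S(13,10) = 39325, S(13,11) = 2431, S(13,12) = 78.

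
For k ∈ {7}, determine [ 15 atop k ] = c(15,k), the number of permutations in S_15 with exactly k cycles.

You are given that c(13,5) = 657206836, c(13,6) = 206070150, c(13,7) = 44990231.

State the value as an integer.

14409322928

i=14: T(14,6)=657206836+13·206070150=3336118786 | T(14,7)=206070150+13·44990231=790943153
i=15: T(15,7)=3336118786+14·790943153=14409322928
Read c(15,7) = 14409322928.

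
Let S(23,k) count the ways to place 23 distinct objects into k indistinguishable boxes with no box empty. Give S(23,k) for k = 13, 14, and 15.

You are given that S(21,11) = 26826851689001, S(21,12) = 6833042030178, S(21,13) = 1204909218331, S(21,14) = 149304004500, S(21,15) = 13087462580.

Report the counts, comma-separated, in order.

i=22: T(22,12)=26826851689001+12·6833042030178=108823356051137 | T(22,13)=6833042030178+13·1204909218331=22496861868481 | T(22,14)=1204909218331+14·149304004500=3295165281331 | T(22,15)=149304004500+15·13087462580=345615943200
i=23: T(23,13)=108823356051137+13·22496861868481=401282560341390 | T(23,14)=22496861868481+14·3295165281331=68629175807115 | T(23,15)=3295165281331+15·345615943200=8479404429331
Read S(23,13) = 401282560341390, S(23,14) = 68629175807115, S(23,15) = 8479404429331.

401282560341390, 68629175807115, 8479404429331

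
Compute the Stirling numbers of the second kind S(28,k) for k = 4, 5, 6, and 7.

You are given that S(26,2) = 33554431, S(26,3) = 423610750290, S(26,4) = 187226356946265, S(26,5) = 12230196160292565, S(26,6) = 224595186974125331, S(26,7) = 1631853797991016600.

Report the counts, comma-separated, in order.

2998587019946701, 307440364830580800, 8220146115188676396, 82892803728383735268

row 27: T[27][3]=3·423610750290+33554431=1270865805301  T[27][4]=4·187226356946265+423610750290=749329038535350  T[27][5]=5·12230196160292565+187226356946265=61338207158409090  T[27][6]=6·224595186974125331+12230196160292565=1359801318005044551  T[27][7]=7·1631853797991016600+224595186974125331=11647571772911241531
row 28: T[28][4]=4·749329038535350+1270865805301=2998587019946701  T[28][5]=5·61338207158409090+749329038535350=307440364830580800  T[28][6]=6·1359801318005044551+61338207158409090=8220146115188676396  T[28][7]=7·11647571772911241531+1359801318005044551=82892803728383735268
Read S(28,4) = 2998587019946701, S(28,5) = 307440364830580800, S(28,6) = 8220146115188676396, S(28,7) = 82892803728383735268.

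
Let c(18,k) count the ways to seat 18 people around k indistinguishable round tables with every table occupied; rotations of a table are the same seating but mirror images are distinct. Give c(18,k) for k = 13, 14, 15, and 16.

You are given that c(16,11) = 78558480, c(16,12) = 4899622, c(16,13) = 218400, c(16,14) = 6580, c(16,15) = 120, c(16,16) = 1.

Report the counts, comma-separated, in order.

299650806, 13896582, 468180, 10812

i=17: T(17,12)=78558480+16·4899622=156952432 | T(17,13)=4899622+16·218400=8394022 | T(17,14)=218400+16·6580=323680 | T(17,15)=6580+16·120=8500 | T(17,16)=120+16·1=136
i=18: T(18,13)=156952432+17·8394022=299650806 | T(18,14)=8394022+17·323680=13896582 | T(18,15)=323680+17·8500=468180 | T(18,16)=8500+17·136=10812
Read c(18,13) = 299650806, c(18,14) = 13896582, c(18,15) = 468180, c(18,16) = 10812.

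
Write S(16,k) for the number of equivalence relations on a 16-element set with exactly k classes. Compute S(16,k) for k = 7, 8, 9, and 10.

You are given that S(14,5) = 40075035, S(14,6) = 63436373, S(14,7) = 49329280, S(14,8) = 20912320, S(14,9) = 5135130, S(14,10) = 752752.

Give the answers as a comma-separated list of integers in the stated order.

row 15: T[15][6]=6·63436373+40075035=420693273  T[15][7]=7·49329280+63436373=408741333  T[15][8]=8·20912320+49329280=216627840  T[15][9]=9·5135130+20912320=67128490  T[15][10]=10·752752+5135130=12662650
row 16: T[16][7]=7·408741333+420693273=3281882604  T[16][8]=8·216627840+408741333=2141764053  T[16][9]=9·67128490+216627840=820784250  T[16][10]=10·12662650+67128490=193754990
Read S(16,7) = 3281882604, S(16,8) = 2141764053, S(16,9) = 820784250, S(16,10) = 193754990.

3281882604, 2141764053, 820784250, 193754990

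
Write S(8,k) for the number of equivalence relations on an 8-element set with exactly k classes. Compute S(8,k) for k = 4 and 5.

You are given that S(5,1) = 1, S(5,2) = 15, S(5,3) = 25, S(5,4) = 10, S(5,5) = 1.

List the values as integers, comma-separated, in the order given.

r6: T_6,2=2×15+1=31; T_6,3=3×25+15=90; T_6,4=4×10+25=65; T_6,5=5×1+10=15
r7: T_7,3=3×90+31=301; T_7,4=4×65+90=350; T_7,5=5×15+65=140
r8: T_8,4=4×350+301=1701; T_8,5=5×140+350=1050
Read S(8,4) = 1701, S(8,5) = 1050.

1701, 1050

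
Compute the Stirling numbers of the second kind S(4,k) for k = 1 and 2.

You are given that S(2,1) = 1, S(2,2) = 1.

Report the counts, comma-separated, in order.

row 3: T[3][1]=1·1+0=1  T[3][2]=2·1+1=3
row 4: T[4][1]=1·1+0=1  T[4][2]=2·3+1=7
Read S(4,1) = 1, S(4,2) = 7.

1, 7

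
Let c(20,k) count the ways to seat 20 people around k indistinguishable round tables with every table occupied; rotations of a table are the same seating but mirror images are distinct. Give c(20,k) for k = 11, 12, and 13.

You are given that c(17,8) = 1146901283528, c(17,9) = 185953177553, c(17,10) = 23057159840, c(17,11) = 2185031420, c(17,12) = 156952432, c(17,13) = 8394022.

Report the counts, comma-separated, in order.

46280647751910, 4465226757381, 342252511900

[18] T[18,9]:17*185953177553+1146901283528=4308105301929 · T[18,10]:17*23057159840+185953177553=577924894833 · T[18,11]:17*2185031420+23057159840=60202693980 · T[18,12]:17*156952432+2185031420=4853222764 · T[18,13]:17*8394022+156952432=299650806
[19] T[19,10]:18*577924894833+4308105301929=14710753408923 · T[19,11]:18*60202693980+577924894833=1661573386473 · T[19,12]:18*4853222764+60202693980=147560703732 · T[19,13]:18*299650806+4853222764=10246937272
[20] T[20,11]:19*1661573386473+14710753408923=46280647751910 · T[20,12]:19*147560703732+1661573386473=4465226757381 · T[20,13]:19*10246937272+147560703732=342252511900
Read c(20,11) = 46280647751910, c(20,12) = 4465226757381, c(20,13) = 342252511900.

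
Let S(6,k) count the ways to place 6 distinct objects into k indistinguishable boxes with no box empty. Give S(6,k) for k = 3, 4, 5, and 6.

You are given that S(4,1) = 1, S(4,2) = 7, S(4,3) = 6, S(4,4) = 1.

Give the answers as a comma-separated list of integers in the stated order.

90, 65, 15, 1

row 5: T[5][2]=2·7+1=15  T[5][3]=3·6+7=25  T[5][4]=4·1+6=10  T[5][5]=5·0+1=1
row 6: T[6][3]=3·25+15=90  T[6][4]=4·10+25=65  T[6][5]=5·1+10=15  T[6][6]=6·0+1=1
Read S(6,3) = 90, S(6,4) = 65, S(6,5) = 15, S(6,6) = 1.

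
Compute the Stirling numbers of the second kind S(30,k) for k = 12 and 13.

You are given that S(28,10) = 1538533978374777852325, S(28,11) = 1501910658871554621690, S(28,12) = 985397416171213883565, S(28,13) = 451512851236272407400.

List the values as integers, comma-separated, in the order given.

177979707061075333384555, 102442517922081938561415

row 29: T[29][11]=11·1501910658871554621690+1538533978374777852325=18059551225961878690915  T[29][12]=12·985397416171213883565+1501910658871554621690=13326679652926121224470  T[29][13]=13·451512851236272407400+985397416171213883565=6855064482242755179765
row 30: T[30][12]=12·13326679652926121224470+18059551225961878690915=177979707061075333384555  T[30][13]=13·6855064482242755179765+13326679652926121224470=102442517922081938561415
Read S(30,12) = 177979707061075333384555, S(30,13) = 102442517922081938561415.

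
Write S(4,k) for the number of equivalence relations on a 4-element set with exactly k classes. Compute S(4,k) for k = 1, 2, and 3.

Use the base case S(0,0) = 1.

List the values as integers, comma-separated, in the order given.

1, 7, 6

[1] T[1,1]:1*0+1=1
[2] T[2,1]:1*1+0=1 · T[2,2]:2*0+1=1
[3] T[3,1]:1*1+0=1 · T[3,2]:2*1+1=3 · T[3,3]:3*0+1=1
[4] T[4,1]:1*1+0=1 · T[4,2]:2*3+1=7 · T[4,3]:3*1+3=6
Read S(4,1) = 1, S(4,2) = 7, S(4,3) = 6.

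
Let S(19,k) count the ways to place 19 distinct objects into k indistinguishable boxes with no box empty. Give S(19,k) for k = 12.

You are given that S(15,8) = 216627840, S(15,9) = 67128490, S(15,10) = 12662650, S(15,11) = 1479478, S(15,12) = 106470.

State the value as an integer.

r16: T_16,9=9×67128490+216627840=820784250; T_16,10=10×12662650+67128490=193754990; T_16,11=11×1479478+12662650=28936908; T_16,12=12×106470+1479478=2757118
r17: T_17,10=10×193754990+820784250=2758334150; T_17,11=11×28936908+193754990=512060978; T_17,12=12×2757118+28936908=62022324
r18: T_18,11=11×512060978+2758334150=8391004908; T_18,12=12×62022324+512060978=1256328866
r19: T_19,12=12×1256328866+8391004908=23466951300
Read S(19,12) = 23466951300.

23466951300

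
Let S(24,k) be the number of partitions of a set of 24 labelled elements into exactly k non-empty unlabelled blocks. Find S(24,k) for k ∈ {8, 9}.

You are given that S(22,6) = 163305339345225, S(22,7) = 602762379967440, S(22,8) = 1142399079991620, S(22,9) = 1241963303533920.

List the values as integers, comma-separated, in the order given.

row 23: T[23][7]=7·602762379967440+163305339345225=4382641999117305  T[23][8]=8·1142399079991620+602762379967440=9741955019900400  T[23][9]=9·1241963303533920+1142399079991620=12320068811796900
row 24: T[24][8]=8·9741955019900400+4382641999117305=82318282158320505  T[24][9]=9·12320068811796900+9741955019900400=120622574326072500
Read S(24,8) = 82318282158320505, S(24,9) = 120622574326072500.

82318282158320505, 120622574326072500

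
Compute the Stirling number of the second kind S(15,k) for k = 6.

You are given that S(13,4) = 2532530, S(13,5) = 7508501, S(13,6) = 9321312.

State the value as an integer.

420693273

@14  (14,5):7508501·5+2532530→40075035, (14,6):9321312·6+7508501→63436373
@15  (15,6):63436373·6+40075035→420693273
Read S(15,6) = 420693273.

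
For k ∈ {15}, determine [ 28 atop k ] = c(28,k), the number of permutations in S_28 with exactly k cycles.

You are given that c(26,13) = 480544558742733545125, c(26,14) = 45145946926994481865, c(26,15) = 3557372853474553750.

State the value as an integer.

5370555489012577816470

r27: T_27,14=26×45145946926994481865+480544558742733545125=1654339178844590073615; T_27,15=26×3557372853474553750+45145946926994481865=137637641117332879365
r28: T_28,15=27×137637641117332879365+1654339178844590073615=5370555489012577816470
Read c(28,15) = 5370555489012577816470.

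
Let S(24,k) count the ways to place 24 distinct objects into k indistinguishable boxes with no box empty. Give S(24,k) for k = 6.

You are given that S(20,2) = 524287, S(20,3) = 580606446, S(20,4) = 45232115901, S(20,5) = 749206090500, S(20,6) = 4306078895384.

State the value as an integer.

6090236036084530

row 21: T[21][3]=3·580606446+524287=1742343625  T[21][4]=4·45232115901+580606446=181509070050  T[21][5]=5·749206090500+45232115901=3791262568401  T[21][6]=6·4306078895384+749206090500=26585679462804
row 22: T[22][4]=4·181509070050+1742343625=727778623825  T[22][5]=5·3791262568401+181509070050=19137821912055  T[22][6]=6·26585679462804+3791262568401=163305339345225
row 23: T[23][5]=5·19137821912055+727778623825=96416888184100  T[23][6]=6·163305339345225+19137821912055=998969857983405
row 24: T[24][6]=6·998969857983405+96416888184100=6090236036084530
Read S(24,6) = 6090236036084530.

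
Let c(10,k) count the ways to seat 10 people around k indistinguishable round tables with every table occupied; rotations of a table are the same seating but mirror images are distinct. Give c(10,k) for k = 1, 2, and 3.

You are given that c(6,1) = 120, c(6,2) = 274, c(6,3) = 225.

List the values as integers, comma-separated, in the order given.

362880, 1026576, 1172700

r7: T_7,1=6×120+0=720; T_7,2=6×274+120=1764; T_7,3=6×225+274=1624
r8: T_8,1=7×720+0=5040; T_8,2=7×1764+720=13068; T_8,3=7×1624+1764=13132
r9: T_9,1=8×5040+0=40320; T_9,2=8×13068+5040=109584; T_9,3=8×13132+13068=118124
r10: T_10,1=9×40320+0=362880; T_10,2=9×109584+40320=1026576; T_10,3=9×118124+109584=1172700
Read c(10,1) = 362880, c(10,2) = 1026576, c(10,3) = 1172700.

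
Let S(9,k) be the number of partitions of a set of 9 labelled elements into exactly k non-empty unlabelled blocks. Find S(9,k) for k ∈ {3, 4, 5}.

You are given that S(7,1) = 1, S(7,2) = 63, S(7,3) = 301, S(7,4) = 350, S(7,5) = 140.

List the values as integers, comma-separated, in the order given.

3025, 7770, 6951

r8: T_8,2=2×63+1=127; T_8,3=3×301+63=966; T_8,4=4×350+301=1701; T_8,5=5×140+350=1050
r9: T_9,3=3×966+127=3025; T_9,4=4×1701+966=7770; T_9,5=5×1050+1701=6951
Read S(9,3) = 3025, S(9,4) = 7770, S(9,5) = 6951.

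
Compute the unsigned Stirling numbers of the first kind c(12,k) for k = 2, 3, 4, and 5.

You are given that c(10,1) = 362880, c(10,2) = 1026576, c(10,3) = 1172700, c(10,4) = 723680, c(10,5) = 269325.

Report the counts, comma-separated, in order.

120543840, 150917976, 105258076, 45995730

@11  (11,1):362880·10+0→3628800, (11,2):1026576·10+362880→10628640, (11,3):1172700·10+1026576→12753576, (11,4):723680·10+1172700→8409500, (11,5):269325·10+723680→3416930
@12  (12,2):10628640·11+3628800→120543840, (12,3):12753576·11+10628640→150917976, (12,4):8409500·11+12753576→105258076, (12,5):3416930·11+8409500→45995730
Read c(12,2) = 120543840, c(12,3) = 150917976, c(12,4) = 105258076, c(12,5) = 45995730.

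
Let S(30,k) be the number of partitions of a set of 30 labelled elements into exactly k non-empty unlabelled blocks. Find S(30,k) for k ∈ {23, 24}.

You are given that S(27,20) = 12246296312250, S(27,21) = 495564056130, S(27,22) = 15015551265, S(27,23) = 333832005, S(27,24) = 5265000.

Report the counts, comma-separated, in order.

r28: T_28,21=21×495564056130+12246296312250=22653141490980; T_28,22=22×15015551265+495564056130=825906183960; T_28,23=23×333832005+15015551265=22693687380; T_28,24=24×5265000+333832005=460192005
r29: T_29,22=22×825906183960+22653141490980=40823077538100; T_29,23=23×22693687380+825906183960=1347860993700; T_29,24=24×460192005+22693687380=33738295500
r30: T_30,23=23×1347860993700+40823077538100=71823880393200; T_30,24=24×33738295500+1347860993700=2157580085700
Read S(30,23) = 71823880393200, S(30,24) = 2157580085700.

71823880393200, 2157580085700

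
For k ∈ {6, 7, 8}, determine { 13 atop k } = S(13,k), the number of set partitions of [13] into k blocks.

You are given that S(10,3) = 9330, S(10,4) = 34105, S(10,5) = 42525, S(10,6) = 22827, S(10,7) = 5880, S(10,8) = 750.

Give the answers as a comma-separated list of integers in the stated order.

row 11: T[11][4]=4·34105+9330=145750  T[11][5]=5·42525+34105=246730  T[11][6]=6·22827+42525=179487  T[11][7]=7·5880+22827=63987  T[11][8]=8·750+5880=11880
row 12: T[12][5]=5·246730+145750=1379400  T[12][6]=6·179487+246730=1323652  T[12][7]=7·63987+179487=627396  T[12][8]=8·11880+63987=159027
row 13: T[13][6]=6·1323652+1379400=9321312  T[13][7]=7·627396+1323652=5715424  T[13][8]=8·159027+627396=1899612
Read S(13,6) = 9321312, S(13,7) = 5715424, S(13,8) = 1899612.

9321312, 5715424, 1899612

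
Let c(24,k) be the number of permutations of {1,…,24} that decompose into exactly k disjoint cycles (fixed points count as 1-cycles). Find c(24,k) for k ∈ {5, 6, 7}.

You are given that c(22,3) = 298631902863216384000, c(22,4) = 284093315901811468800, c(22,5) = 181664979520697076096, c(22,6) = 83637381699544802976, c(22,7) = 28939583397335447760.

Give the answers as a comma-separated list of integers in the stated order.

105005310755917452984576, 50779532534302850198976, 18588776355051949776576

i=23: T(23,4)=298631902863216384000+22·284093315901811468800=6548684852703068697600 | T(23,5)=284093315901811468800+22·181664979520697076096=4280722865357147142912 | T(23,6)=181664979520697076096+22·83637381699544802976=2021687376910682741568 | T(23,7)=83637381699544802976+22·28939583397335447760=720308216440924653696
i=24: T(24,5)=6548684852703068697600+23·4280722865357147142912=105005310755917452984576 | T(24,6)=4280722865357147142912+23·2021687376910682741568=50779532534302850198976 | T(24,7)=2021687376910682741568+23·720308216440924653696=18588776355051949776576
Read c(24,5) = 105005310755917452984576, c(24,6) = 50779532534302850198976, c(24,7) = 18588776355051949776576.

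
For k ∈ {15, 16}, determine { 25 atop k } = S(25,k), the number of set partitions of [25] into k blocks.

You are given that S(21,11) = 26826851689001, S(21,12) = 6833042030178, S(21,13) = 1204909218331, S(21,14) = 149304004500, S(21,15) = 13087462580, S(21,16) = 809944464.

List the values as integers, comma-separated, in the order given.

row 22: T[22][12]=12·6833042030178+26826851689001=108823356051137  T[22][13]=13·1204909218331+6833042030178=22496861868481  T[22][14]=14·149304004500+1204909218331=3295165281331  T[22][15]=15·13087462580+149304004500=345615943200  T[22][16]=16·809944464+13087462580=26046574004
row 23: T[23][13]=13·22496861868481+108823356051137=401282560341390  T[23][14]=14·3295165281331+22496861868481=68629175807115  T[23][15]=15·345615943200+3295165281331=8479404429331  T[23][16]=16·26046574004+345615943200=762361127264
row 24: T[24][14]=14·68629175807115+401282560341390=1362091021641000  T[24][15]=15·8479404429331+68629175807115=195820242247080  T[24][16]=16·762361127264+8479404429331=20677182465555
row 25: T[25][15]=15·195820242247080+1362091021641000=4299394655347200  T[25][16]=16·20677182465555+195820242247080=526655161695960
Read S(25,15) = 4299394655347200, S(25,16) = 526655161695960.

4299394655347200, 526655161695960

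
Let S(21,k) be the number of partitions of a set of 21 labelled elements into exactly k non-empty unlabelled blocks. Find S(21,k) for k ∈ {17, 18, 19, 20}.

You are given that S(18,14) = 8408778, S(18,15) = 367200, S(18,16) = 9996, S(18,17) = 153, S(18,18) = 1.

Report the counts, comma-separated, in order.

34952799, 1023435, 19285, 210

r19: T_19,15=15×367200+8408778=13916778; T_19,16=16×9996+367200=527136; T_19,17=17×153+9996=12597; T_19,18=18×1+153=171; T_19,19=19×0+1=1
r20: T_20,16=16×527136+13916778=22350954; T_20,17=17×12597+527136=741285; T_20,18=18×171+12597=15675; T_20,19=19×1+171=190; T_20,20=20×0+1=1
r21: T_21,17=17×741285+22350954=34952799; T_21,18=18×15675+741285=1023435; T_21,19=19×190+15675=19285; T_21,20=20×1+190=210
Read S(21,17) = 34952799, S(21,18) = 1023435, S(21,19) = 19285, S(21,20) = 210.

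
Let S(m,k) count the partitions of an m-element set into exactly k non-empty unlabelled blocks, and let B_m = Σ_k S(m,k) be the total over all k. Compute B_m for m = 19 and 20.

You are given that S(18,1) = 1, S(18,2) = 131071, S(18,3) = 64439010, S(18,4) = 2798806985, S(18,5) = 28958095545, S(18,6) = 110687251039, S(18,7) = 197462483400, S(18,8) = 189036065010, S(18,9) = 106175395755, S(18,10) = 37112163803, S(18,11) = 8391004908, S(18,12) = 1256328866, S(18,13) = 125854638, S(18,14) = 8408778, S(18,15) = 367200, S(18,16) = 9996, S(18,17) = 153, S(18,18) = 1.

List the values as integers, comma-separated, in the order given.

5832742205057, 51724158235372

[19] T[19,1]:1*1+0=1 · T[19,2]:2*131071+1=262143 · T[19,3]:3*64439010+131071=193448101 · T[19,4]:4*2798806985+64439010=11259666950 · T[19,5]:5*28958095545+2798806985=147589284710 · T[19,6]:6*110687251039+28958095545=693081601779 · T[19,7]:7*197462483400+110687251039=1492924634839 · T[19,8]:8*189036065010+197462483400=1709751003480 · T[19,9]:9*106175395755+189036065010=1144614626805 · T[19,10]:10*37112163803+106175395755=477297033785 · T[19,11]:11*8391004908+37112163803=129413217791 · T[19,12]:12*1256328866+8391004908=23466951300 · T[19,13]:13*125854638+1256328866=2892439160 · T[19,14]:14*8408778+125854638=243577530 · T[19,15]:15*367200+8408778=13916778 · T[19,16]:16*9996+367200=527136 · T[19,17]:17*153+9996=12597 · T[19,18]:18*1+153=171 · T[19,19]:19*0+1=1
[20] T[20,1]:1*1+0=1 · T[20,2]:2*262143+1=524287 · T[20,3]:3*193448101+262143=580606446 · T[20,4]:4*11259666950+193448101=45232115901 · T[20,5]:5*147589284710+11259666950=749206090500 · T[20,6]:6*693081601779+147589284710=4306078895384 · T[20,7]:7*1492924634839+693081601779=11143554045652 · T[20,8]:8*1709751003480+1492924634839=15170932662679 · T[20,9]:9*1144614626805+1709751003480=12011282644725 · T[20,10]:10*477297033785+1144614626805=5917584964655 · T[20,11]:11*129413217791+477297033785=1900842429486 · T[20,12]:12*23466951300+129413217791=411016633391 · T[20,13]:13*2892439160+23466951300=61068660380 · T[20,14]:14*243577530+2892439160=6302524580 · T[20,15]:15*13916778+243577530=452329200 · T[20,16]:16*527136+13916778=22350954 · T[20,17]:17*12597+527136=741285 · T[20,18]:18*171+12597=15675 · T[20,19]:19*1+171=190 · T[20,20]:20*0+1=1
B_19 = ΣS(19,k) = 1+262143+193448101+11259666950+147589284710+693081601779+1492924634839+1709751003480+1144614626805+477297033785+129413217791+23466951300+2892439160+243577530+13916778+527136+12597+171+1 = 5832742205057
B_20 = ΣS(20,k) = 1+524287+580606446+45232115901+749206090500+4306078895384+11143554045652+15170932662679+12011282644725+5917584964655+1900842429486+411016633391+61068660380+6302524580+452329200+22350954+741285+15675+190+1 = 51724158235372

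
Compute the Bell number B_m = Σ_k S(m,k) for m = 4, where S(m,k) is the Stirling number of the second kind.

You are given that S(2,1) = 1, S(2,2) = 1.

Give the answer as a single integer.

15

@3  (3,1):1·1+0→1, (3,2):1·2+1→3, (3,3):0·3+1→1
@4  (4,1):1·1+0→1, (4,2):3·2+1→7, (4,3):1·3+3→6, (4,4):0·4+1→1
B_4 = ΣS(4,k) = 1+7+6+1 = 15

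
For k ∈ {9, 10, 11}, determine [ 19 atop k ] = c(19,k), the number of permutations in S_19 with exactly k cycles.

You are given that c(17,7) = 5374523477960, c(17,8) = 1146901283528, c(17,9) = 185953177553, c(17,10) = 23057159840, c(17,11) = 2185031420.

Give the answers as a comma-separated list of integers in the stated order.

i=18: T(18,8)=5374523477960+17·1146901283528=24871845297936 | T(18,9)=1146901283528+17·185953177553=4308105301929 | T(18,10)=185953177553+17·23057159840=577924894833 | T(18,11)=23057159840+17·2185031420=60202693980
i=19: T(19,9)=24871845297936+18·4308105301929=102417740732658 | T(19,10)=4308105301929+18·577924894833=14710753408923 | T(19,11)=577924894833+18·60202693980=1661573386473
Read c(19,9) = 102417740732658, c(19,10) = 14710753408923, c(19,11) = 1661573386473.

102417740732658, 14710753408923, 1661573386473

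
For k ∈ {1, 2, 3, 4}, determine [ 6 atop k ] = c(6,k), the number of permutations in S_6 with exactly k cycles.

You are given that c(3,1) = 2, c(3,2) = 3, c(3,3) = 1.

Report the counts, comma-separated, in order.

120, 274, 225, 85

@4  (4,1):2·3+0→6, (4,2):3·3+2→11, (4,3):1·3+3→6, (4,4):0·3+1→1
@5  (5,1):6·4+0→24, (5,2):11·4+6→50, (5,3):6·4+11→35, (5,4):1·4+6→10
@6  (6,1):24·5+0→120, (6,2):50·5+24→274, (6,3):35·5+50→225, (6,4):10·5+35→85
Read c(6,1) = 120, c(6,2) = 274, c(6,3) = 225, c(6,4) = 85.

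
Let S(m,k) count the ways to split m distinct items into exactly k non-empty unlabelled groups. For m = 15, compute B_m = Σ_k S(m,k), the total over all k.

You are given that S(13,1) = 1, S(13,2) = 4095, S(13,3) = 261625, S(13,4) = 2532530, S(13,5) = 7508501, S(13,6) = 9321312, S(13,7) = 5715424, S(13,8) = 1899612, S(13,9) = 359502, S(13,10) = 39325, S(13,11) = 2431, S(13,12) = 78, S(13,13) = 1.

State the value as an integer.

row 14: T[14][1]=1·1+0=1  T[14][2]=2·4095+1=8191  T[14][3]=3·261625+4095=788970  T[14][4]=4·2532530+261625=10391745  T[14][5]=5·7508501+2532530=40075035  T[14][6]=6·9321312+7508501=63436373  T[14][7]=7·5715424+9321312=49329280  T[14][8]=8·1899612+5715424=20912320  T[14][9]=9·359502+1899612=5135130  T[14][10]=10·39325+359502=752752  T[14][11]=11·2431+39325=66066  T[14][12]=12·78+2431=3367  T[14][13]=13·1+78=91  T[14][14]=14·0+1=1
row 15: T[15][1]=1·1+0=1  T[15][2]=2·8191+1=16383  T[15][3]=3·788970+8191=2375101  T[15][4]=4·10391745+788970=42355950  T[15][5]=5·40075035+10391745=210766920  T[15][6]=6·63436373+40075035=420693273  T[15][7]=7·49329280+63436373=408741333  T[15][8]=8·20912320+49329280=216627840  T[15][9]=9·5135130+20912320=67128490  T[15][10]=10·752752+5135130=12662650  T[15][11]=11·66066+752752=1479478  T[15][12]=12·3367+66066=106470  T[15][13]=13·91+3367=4550  T[15][14]=14·1+91=105  T[15][15]=15·0+1=1
B_15 = ΣS(15,k) = 1+16383+2375101+42355950+210766920+420693273+408741333+216627840+67128490+12662650+1479478+106470+4550+105+1 = 1382958545

1382958545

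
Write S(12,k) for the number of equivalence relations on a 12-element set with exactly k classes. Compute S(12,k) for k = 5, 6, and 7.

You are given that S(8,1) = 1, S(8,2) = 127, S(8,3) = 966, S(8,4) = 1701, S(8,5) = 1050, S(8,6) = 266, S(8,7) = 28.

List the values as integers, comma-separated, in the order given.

@9  (9,2):127·2+1→255, (9,3):966·3+127→3025, (9,4):1701·4+966→7770, (9,5):1050·5+1701→6951, (9,6):266·6+1050→2646, (9,7):28·7+266→462
@10  (10,3):3025·3+255→9330, (10,4):7770·4+3025→34105, (10,5):6951·5+7770→42525, (10,6):2646·6+6951→22827, (10,7):462·7+2646→5880
@11  (11,4):34105·4+9330→145750, (11,5):42525·5+34105→246730, (11,6):22827·6+42525→179487, (11,7):5880·7+22827→63987
@12  (12,5):246730·5+145750→1379400, (12,6):179487·6+246730→1323652, (12,7):63987·7+179487→627396
Read S(12,5) = 1379400, S(12,6) = 1323652, S(12,7) = 627396.

1379400, 1323652, 627396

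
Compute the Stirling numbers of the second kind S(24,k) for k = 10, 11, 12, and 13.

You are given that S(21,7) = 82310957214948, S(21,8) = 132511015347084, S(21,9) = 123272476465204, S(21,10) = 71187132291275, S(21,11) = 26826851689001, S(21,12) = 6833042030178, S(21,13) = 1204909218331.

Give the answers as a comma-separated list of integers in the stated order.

108254081784931500, 63100165695775560, 24930204590758260, 6888836057922000

[22] T[22,8]:8*132511015347084+82310957214948=1142399079991620 · T[22,9]:9*123272476465204+132511015347084=1241963303533920 · T[22,10]:10*71187132291275+123272476465204=835143799377954 · T[22,11]:11*26826851689001+71187132291275=366282500870286 · T[22,12]:12*6833042030178+26826851689001=108823356051137 · T[22,13]:13*1204909218331+6833042030178=22496861868481
[23] T[23,9]:9*1241963303533920+1142399079991620=12320068811796900 · T[23,10]:10*835143799377954+1241963303533920=9593401297313460 · T[23,11]:11*366282500870286+835143799377954=4864251308951100 · T[23,12]:12*108823356051137+366282500870286=1672162773483930 · T[23,13]:13*22496861868481+108823356051137=401282560341390
[24] T[24,10]:10*9593401297313460+12320068811796900=108254081784931500 · T[24,11]:11*4864251308951100+9593401297313460=63100165695775560 · T[24,12]:12*1672162773483930+4864251308951100=24930204590758260 · T[24,13]:13*401282560341390+1672162773483930=6888836057922000
Read S(24,10) = 108254081784931500, S(24,11) = 63100165695775560, S(24,12) = 24930204590758260, S(24,13) = 6888836057922000.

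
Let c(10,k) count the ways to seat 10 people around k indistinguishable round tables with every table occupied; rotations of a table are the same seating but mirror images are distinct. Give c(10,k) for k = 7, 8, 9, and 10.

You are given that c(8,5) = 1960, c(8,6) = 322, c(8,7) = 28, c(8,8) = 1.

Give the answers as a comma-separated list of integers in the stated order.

9450, 870, 45, 1

row 9: T[9][6]=8·322+1960=4536  T[9][7]=8·28+322=546  T[9][8]=8·1+28=36  T[9][9]=8·0+1=1
row 10: T[10][7]=9·546+4536=9450  T[10][8]=9·36+546=870  T[10][9]=9·1+36=45  T[10][10]=9·0+1=1
Read c(10,7) = 9450, c(10,8) = 870, c(10,9) = 45, c(10,10) = 1.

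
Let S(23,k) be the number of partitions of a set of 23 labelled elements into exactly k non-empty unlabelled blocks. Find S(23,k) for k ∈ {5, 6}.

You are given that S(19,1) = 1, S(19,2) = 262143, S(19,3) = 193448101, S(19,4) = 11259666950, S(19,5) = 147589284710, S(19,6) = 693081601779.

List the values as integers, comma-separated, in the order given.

96416888184100, 998969857983405

r20: T_20,2=2×262143+1=524287; T_20,3=3×193448101+262143=580606446; T_20,4=4×11259666950+193448101=45232115901; T_20,5=5×147589284710+11259666950=749206090500; T_20,6=6×693081601779+147589284710=4306078895384
r21: T_21,3=3×580606446+524287=1742343625; T_21,4=4×45232115901+580606446=181509070050; T_21,5=5×749206090500+45232115901=3791262568401; T_21,6=6×4306078895384+749206090500=26585679462804
r22: T_22,4=4×181509070050+1742343625=727778623825; T_22,5=5×3791262568401+181509070050=19137821912055; T_22,6=6×26585679462804+3791262568401=163305339345225
r23: T_23,5=5×19137821912055+727778623825=96416888184100; T_23,6=6×163305339345225+19137821912055=998969857983405
Read S(23,5) = 96416888184100, S(23,6) = 998969857983405.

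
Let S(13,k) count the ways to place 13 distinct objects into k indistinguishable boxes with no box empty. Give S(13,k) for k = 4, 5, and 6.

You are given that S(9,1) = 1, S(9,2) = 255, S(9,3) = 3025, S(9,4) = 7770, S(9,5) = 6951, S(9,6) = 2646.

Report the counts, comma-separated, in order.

2532530, 7508501, 9321312

[10] T[10,1]:1*1+0=1 · T[10,2]:2*255+1=511 · T[10,3]:3*3025+255=9330 · T[10,4]:4*7770+3025=34105 · T[10,5]:5*6951+7770=42525 · T[10,6]:6*2646+6951=22827
[11] T[11,2]:2*511+1=1023 · T[11,3]:3*9330+511=28501 · T[11,4]:4*34105+9330=145750 · T[11,5]:5*42525+34105=246730 · T[11,6]:6*22827+42525=179487
[12] T[12,3]:3*28501+1023=86526 · T[12,4]:4*145750+28501=611501 · T[12,5]:5*246730+145750=1379400 · T[12,6]:6*179487+246730=1323652
[13] T[13,4]:4*611501+86526=2532530 · T[13,5]:5*1379400+611501=7508501 · T[13,6]:6*1323652+1379400=9321312
Read S(13,4) = 2532530, S(13,5) = 7508501, S(13,6) = 9321312.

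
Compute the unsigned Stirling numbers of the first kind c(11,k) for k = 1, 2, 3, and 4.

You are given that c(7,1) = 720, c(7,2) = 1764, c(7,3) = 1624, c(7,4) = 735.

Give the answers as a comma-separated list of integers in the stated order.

[8] T[8,1]:7*720+0=5040 · T[8,2]:7*1764+720=13068 · T[8,3]:7*1624+1764=13132 · T[8,4]:7*735+1624=6769
[9] T[9,1]:8*5040+0=40320 · T[9,2]:8*13068+5040=109584 · T[9,3]:8*13132+13068=118124 · T[9,4]:8*6769+13132=67284
[10] T[10,1]:9*40320+0=362880 · T[10,2]:9*109584+40320=1026576 · T[10,3]:9*118124+109584=1172700 · T[10,4]:9*67284+118124=723680
[11] T[11,1]:10*362880+0=3628800 · T[11,2]:10*1026576+362880=10628640 · T[11,3]:10*1172700+1026576=12753576 · T[11,4]:10*723680+1172700=8409500
Read c(11,1) = 3628800, c(11,2) = 10628640, c(11,3) = 12753576, c(11,4) = 8409500.

3628800, 10628640, 12753576, 8409500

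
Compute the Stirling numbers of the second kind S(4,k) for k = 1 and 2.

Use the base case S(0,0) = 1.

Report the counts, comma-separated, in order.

@1  (1,1):0·1+1→1
@2  (2,1):1·1+0→1, (2,2):0·2+1→1
@3  (3,1):1·1+0→1, (3,2):1·2+1→3
@4  (4,1):1·1+0→1, (4,2):3·2+1→7
Read S(4,1) = 1, S(4,2) = 7.

1, 7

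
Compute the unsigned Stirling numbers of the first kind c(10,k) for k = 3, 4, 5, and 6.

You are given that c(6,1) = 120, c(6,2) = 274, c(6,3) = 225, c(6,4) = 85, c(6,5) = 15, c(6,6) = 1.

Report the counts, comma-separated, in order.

@7  (7,1):120·6+0→720, (7,2):274·6+120→1764, (7,3):225·6+274→1624, (7,4):85·6+225→735, (7,5):15·6+85→175, (7,6):1·6+15→21
@8  (8,1):720·7+0→5040, (8,2):1764·7+720→13068, (8,3):1624·7+1764→13132, (8,4):735·7+1624→6769, (8,5):175·7+735→1960, (8,6):21·7+175→322
@9  (9,2):13068·8+5040→109584, (9,3):13132·8+13068→118124, (9,4):6769·8+13132→67284, (9,5):1960·8+6769→22449, (9,6):322·8+1960→4536
@10  (10,3):118124·9+109584→1172700, (10,4):67284·9+118124→723680, (10,5):22449·9+67284→269325, (10,6):4536·9+22449→63273
Read c(10,3) = 1172700, c(10,4) = 723680, c(10,5) = 269325, c(10,6) = 63273.

1172700, 723680, 269325, 63273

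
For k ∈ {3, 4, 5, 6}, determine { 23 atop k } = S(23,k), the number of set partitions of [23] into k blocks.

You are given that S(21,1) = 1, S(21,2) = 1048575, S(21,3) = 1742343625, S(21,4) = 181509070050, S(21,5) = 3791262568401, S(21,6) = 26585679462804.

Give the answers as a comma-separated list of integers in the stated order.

15686335501, 2916342574750, 96416888184100, 998969857983405

r22: T_22,2=2×1048575+1=2097151; T_22,3=3×1742343625+1048575=5228079450; T_22,4=4×181509070050+1742343625=727778623825; T_22,5=5×3791262568401+181509070050=19137821912055; T_22,6=6×26585679462804+3791262568401=163305339345225
r23: T_23,3=3×5228079450+2097151=15686335501; T_23,4=4×727778623825+5228079450=2916342574750; T_23,5=5×19137821912055+727778623825=96416888184100; T_23,6=6×163305339345225+19137821912055=998969857983405
Read S(23,3) = 15686335501, S(23,4) = 2916342574750, S(23,5) = 96416888184100, S(23,6) = 998969857983405.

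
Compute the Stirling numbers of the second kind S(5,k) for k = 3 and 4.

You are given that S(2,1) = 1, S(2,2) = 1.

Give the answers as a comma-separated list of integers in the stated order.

25, 10

row 3: T[3][1]=1·1+0=1  T[3][2]=2·1+1=3  T[3][3]=3·0+1=1
row 4: T[4][2]=2·3+1=7  T[4][3]=3·1+3=6  T[4][4]=4·0+1=1
row 5: T[5][3]=3·6+7=25  T[5][4]=4·1+6=10
Read S(5,3) = 25, S(5,4) = 10.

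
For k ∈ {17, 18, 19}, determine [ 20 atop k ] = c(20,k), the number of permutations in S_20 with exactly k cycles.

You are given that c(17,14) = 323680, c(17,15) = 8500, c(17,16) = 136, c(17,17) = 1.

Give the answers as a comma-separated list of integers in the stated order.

920550, 16815, 190

[18] T[18,15]:17*8500+323680=468180 · T[18,16]:17*136+8500=10812 · T[18,17]:17*1+136=153 · T[18,18]:17*0+1=1
[19] T[19,16]:18*10812+468180=662796 · T[19,17]:18*153+10812=13566 · T[19,18]:18*1+153=171 · T[19,19]:18*0+1=1
[20] T[20,17]:19*13566+662796=920550 · T[20,18]:19*171+13566=16815 · T[20,19]:19*1+171=190
Read c(20,17) = 920550, c(20,18) = 16815, c(20,19) = 190.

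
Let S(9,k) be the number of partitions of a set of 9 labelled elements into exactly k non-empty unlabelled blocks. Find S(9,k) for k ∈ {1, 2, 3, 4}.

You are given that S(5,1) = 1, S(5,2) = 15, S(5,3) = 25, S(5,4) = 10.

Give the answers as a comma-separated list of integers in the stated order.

row 6: T[6][1]=1·1+0=1  T[6][2]=2·15+1=31  T[6][3]=3·25+15=90  T[6][4]=4·10+25=65
row 7: T[7][1]=1·1+0=1  T[7][2]=2·31+1=63  T[7][3]=3·90+31=301  T[7][4]=4·65+90=350
row 8: T[8][1]=1·1+0=1  T[8][2]=2·63+1=127  T[8][3]=3·301+63=966  T[8][4]=4·350+301=1701
row 9: T[9][1]=1·1+0=1  T[9][2]=2·127+1=255  T[9][3]=3·966+127=3025  T[9][4]=4·1701+966=7770
Read S(9,1) = 1, S(9,2) = 255, S(9,3) = 3025, S(9,4) = 7770.

1, 255, 3025, 7770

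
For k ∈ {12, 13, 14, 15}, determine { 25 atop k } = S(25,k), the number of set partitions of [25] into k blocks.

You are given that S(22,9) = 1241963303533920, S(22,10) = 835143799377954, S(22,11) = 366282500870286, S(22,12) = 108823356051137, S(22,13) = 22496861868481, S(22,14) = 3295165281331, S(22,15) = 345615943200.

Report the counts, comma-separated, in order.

row 23: T[23][10]=10·835143799377954+1241963303533920=9593401297313460  T[23][11]=11·366282500870286+835143799377954=4864251308951100  T[23][12]=12·108823356051137+366282500870286=1672162773483930  T[23][13]=13·22496861868481+108823356051137=401282560341390  T[23][14]=14·3295165281331+22496861868481=68629175807115  T[23][15]=15·345615943200+3295165281331=8479404429331
row 24: T[24][11]=11·4864251308951100+9593401297313460=63100165695775560  T[24][12]=12·1672162773483930+4864251308951100=24930204590758260  T[24][13]=13·401282560341390+1672162773483930=6888836057922000  T[24][14]=14·68629175807115+401282560341390=1362091021641000  T[24][15]=15·8479404429331+68629175807115=195820242247080
row 25: T[25][12]=12·24930204590758260+63100165695775560=362262620784874680  T[25][13]=13·6888836057922000+24930204590758260=114485073343744260  T[25][14]=14·1362091021641000+6888836057922000=25958110360896000  T[25][15]=15·195820242247080+1362091021641000=4299394655347200
Read S(25,12) = 362262620784874680, S(25,13) = 114485073343744260, S(25,14) = 25958110360896000, S(25,15) = 4299394655347200.

362262620784874680, 114485073343744260, 25958110360896000, 4299394655347200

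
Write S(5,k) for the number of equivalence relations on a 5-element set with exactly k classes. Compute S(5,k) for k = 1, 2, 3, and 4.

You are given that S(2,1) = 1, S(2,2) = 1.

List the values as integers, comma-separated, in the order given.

r3: T_3,1=1×1+0=1; T_3,2=2×1+1=3; T_3,3=3×0+1=1
r4: T_4,1=1×1+0=1; T_4,2=2×3+1=7; T_4,3=3×1+3=6; T_4,4=4×0+1=1
r5: T_5,1=1×1+0=1; T_5,2=2×7+1=15; T_5,3=3×6+7=25; T_5,4=4×1+6=10
Read S(5,1) = 1, S(5,2) = 15, S(5,3) = 25, S(5,4) = 10.

1, 15, 25, 10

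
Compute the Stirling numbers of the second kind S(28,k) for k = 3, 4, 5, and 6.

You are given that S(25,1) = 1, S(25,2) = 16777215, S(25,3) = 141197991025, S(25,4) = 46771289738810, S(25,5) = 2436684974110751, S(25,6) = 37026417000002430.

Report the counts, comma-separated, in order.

row 26: T[26][1]=1·1+0=1  T[26][2]=2·16777215+1=33554431  T[26][3]=3·141197991025+16777215=423610750290  T[26][4]=4·46771289738810+141197991025=187226356946265  T[26][5]=5·2436684974110751+46771289738810=12230196160292565  T[26][6]=6·37026417000002430+2436684974110751=224595186974125331
row 27: T[27][2]=2·33554431+1=67108863  T[27][3]=3·423610750290+33554431=1270865805301  T[27][4]=4·187226356946265+423610750290=749329038535350  T[27][5]=5·12230196160292565+187226356946265=61338207158409090  T[27][6]=6·224595186974125331+12230196160292565=1359801318005044551
row 28: T[28][3]=3·1270865805301+67108863=3812664524766  T[28][4]=4·749329038535350+1270865805301=2998587019946701  T[28][5]=5·61338207158409090+749329038535350=307440364830580800  T[28][6]=6·1359801318005044551+61338207158409090=8220146115188676396
Read S(28,3) = 3812664524766, S(28,4) = 2998587019946701, S(28,5) = 307440364830580800, S(28,6) = 8220146115188676396.

3812664524766, 2998587019946701, 307440364830580800, 8220146115188676396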